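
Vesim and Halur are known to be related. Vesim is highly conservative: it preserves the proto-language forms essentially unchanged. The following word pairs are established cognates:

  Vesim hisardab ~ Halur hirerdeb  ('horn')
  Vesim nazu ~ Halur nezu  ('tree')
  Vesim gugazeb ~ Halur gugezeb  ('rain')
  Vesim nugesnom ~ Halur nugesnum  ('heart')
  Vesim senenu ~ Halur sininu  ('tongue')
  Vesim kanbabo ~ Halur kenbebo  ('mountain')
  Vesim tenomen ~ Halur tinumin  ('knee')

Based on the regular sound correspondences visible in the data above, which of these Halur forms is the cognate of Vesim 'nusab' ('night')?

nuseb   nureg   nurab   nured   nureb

nureb

hisardab ~ hirerdeb — Vesim s corresponds to Halur r between vowels (before a back vowel).
hisardab ~ hirerdeb, kanbabo ~ kenbebo — Vesim a corresponds to Halur e after a consonant, before a labial obstruent.
Applying these to Vesim 'nusab':
  nusab → nurab   (s→r between vowels (before a back vowel))
  nurab → nureb   (a→e after a consonant, before a labial obstruent)
So the Halur cognate is 'nureb'.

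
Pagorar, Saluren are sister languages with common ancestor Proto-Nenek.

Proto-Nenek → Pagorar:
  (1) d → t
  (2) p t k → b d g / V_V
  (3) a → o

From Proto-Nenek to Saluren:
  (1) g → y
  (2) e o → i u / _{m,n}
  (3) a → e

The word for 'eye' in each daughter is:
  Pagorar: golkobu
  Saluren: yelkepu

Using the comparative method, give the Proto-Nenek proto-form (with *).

*galkapu

Position 5: Pagorar has o, Saluren has e. Taking the neighbouring segments as reconstructed: Pagorar o could go back to *a or *o; Saluren e could go back to *a or *e — the one source consistent with every daughter is *a.
Position 6: Pagorar has b, Saluren has p. Saluren preserves p here (none of its changes turn any other segment into p), so the proto-segment is *p.
Continuing position by position gives *galkapu; check it forward:
Pagorar: start from *galkapu.
  rule 1: no change — galkapu
  rule 2 (intervocalic voicing): galkapu → galkabu
  rule 3 (vowel merger): galkabu → golkobu
  ⇒ Pagorar golkobu
Saluren: start from *galkapu.
  rule 1 (unconditioned shift): galkapu → yalkapu
  rule 2: no change — yalkapu
  rule 3 (vowel merger): yalkapu → yelkepu
  ⇒ Saluren yelkepu
No other proto-form is consistent with every reflex, so the reconstruction is *galkapu.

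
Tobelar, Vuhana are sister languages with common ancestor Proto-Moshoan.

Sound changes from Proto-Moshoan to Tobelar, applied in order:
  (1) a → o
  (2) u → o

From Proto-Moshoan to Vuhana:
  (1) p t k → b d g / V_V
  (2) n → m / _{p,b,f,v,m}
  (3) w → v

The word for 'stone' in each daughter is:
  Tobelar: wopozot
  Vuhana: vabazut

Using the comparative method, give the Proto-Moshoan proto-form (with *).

Position 3: Tobelar has p, Vuhana has b. Tobelar preserves p here (none of its changes turn any other segment into p), so the proto-segment is *p.
Position 6: Tobelar has o, Vuhana has u. Vuhana preserves u here (none of its changes turn any other segment into u), so the proto-segment is *u.
Position 4: Tobelar has o, Vuhana has a. Vuhana preserves a here (none of its changes turn any other segment into a), so the proto-segment is *a.
Verify the candidate proto-form against each daughter:
Tobelar: start from *wapazut.
  rule 1 (vowel merger): wapazut → wopozut
  rule 2 (vowel merger): wopozut → wopozot
  ⇒ Tobelar wopozot
Vuhana: *wapazut
  wapazut → wabazut   [intervocalic voicing]
  wabazut (rule 2 does not apply)
  wabazut → vabazut   [unconditioned shift]
  giving Vuhana vabazut.
Only *wapazut yields all of Tobelar wopozot, Vuhana vabazut.

*wapazut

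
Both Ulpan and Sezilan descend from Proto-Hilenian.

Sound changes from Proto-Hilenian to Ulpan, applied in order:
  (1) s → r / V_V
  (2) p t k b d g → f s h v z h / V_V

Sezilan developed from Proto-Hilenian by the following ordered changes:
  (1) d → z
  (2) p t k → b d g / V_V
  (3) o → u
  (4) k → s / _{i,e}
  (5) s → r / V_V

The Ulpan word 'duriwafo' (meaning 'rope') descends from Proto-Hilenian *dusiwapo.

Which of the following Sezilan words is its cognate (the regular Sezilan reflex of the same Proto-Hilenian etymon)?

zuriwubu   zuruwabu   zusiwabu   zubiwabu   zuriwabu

Sezilan: start from *dusiwapo.
  rule 1 (unconditioned shift): dusiwapo → zusiwapo
  rule 2 (intervocalic voicing): zusiwapo → zusiwabo
  rule 3 (vowel merger): zusiwabo → zusiwabu
  rule 4: no change — zusiwabu
  rule 5 (rhotacism): zusiwabu → zuriwabu
  ⇒ Sezilan zuriwabu
Among the options, 'zuriwabu' alone shows every Sezilan change applied in order.

zuriwabu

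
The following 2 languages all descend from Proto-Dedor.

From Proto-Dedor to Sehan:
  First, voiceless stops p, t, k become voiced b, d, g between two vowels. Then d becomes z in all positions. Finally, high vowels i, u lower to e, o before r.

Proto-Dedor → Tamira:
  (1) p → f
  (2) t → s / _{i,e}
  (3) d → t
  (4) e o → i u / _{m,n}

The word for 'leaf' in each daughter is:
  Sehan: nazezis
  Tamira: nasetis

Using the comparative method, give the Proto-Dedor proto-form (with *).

Position 3: Sehan has z, Tamira has s. Taking the neighbouring segments as reconstructed: Sehan z could go back to *t or *d or *z; Tamira s could go back to *t or *s — the one source consistent with every daughter is *t.
Position 5: Sehan has z, Tamira has t. Taking the neighbouring segments as reconstructed: Sehan z could go back to *t or *d or *z; Tamira t can only go back to *d — the one source consistent with every daughter is *d.
Verify the candidate proto-form against each daughter:
Sehan: *natedis
  natedis → nadedis   [intervocalic voicing]
  nadedis → nazezis   [unconditioned shift]
  nazezis (rule 3 does not apply)
  giving Sehan nazezis.
Tamira: *natedis
  natedis (rule 1 does not apply)
  natedis → nasedis   [palatalisation]
  nasedis → nasetis   [unconditioned shift]
  nasetis (rule 4 does not apply)
  giving Tamira nasetis.
Only *natedis yields all of Sehan nazezis, Tamira nasetis.

*natedis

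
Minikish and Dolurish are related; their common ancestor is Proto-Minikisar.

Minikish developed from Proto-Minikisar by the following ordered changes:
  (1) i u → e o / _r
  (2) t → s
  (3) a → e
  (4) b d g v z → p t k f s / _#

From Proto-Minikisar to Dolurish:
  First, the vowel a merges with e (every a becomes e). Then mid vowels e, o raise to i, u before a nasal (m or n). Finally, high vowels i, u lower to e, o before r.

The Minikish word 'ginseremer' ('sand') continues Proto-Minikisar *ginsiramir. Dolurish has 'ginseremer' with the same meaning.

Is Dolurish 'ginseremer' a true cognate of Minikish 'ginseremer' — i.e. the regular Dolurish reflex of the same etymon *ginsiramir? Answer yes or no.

Derive the expected Dolurish reflex of *ginsiramir:
Dolurish: *ginsiramir > ginsiremir > ginsirimir > ginserimer  (by vowel merger, pre-nasal raising, pre-rhotic lowering)
The regular Dolurish reflex would be 'ginserimer', but the attested form is 'ginseremer'. The correspondence is irregular, so they are not cognates (the Dolurish form has a different source).

no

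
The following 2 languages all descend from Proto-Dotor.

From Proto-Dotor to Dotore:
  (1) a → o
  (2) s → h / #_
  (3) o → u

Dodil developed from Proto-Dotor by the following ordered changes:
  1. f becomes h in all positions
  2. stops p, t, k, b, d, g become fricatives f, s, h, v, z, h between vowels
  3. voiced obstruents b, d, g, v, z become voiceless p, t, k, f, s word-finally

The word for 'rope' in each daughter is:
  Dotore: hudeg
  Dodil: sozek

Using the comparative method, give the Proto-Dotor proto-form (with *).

*sodeg

Position 5: Dotore has g, Dodil has k. Dotore preserves g here (none of its changes turn any other segment into g), so the proto-segment is *g.
Position 3: Dotore has d, Dodil has z. Dotore preserves d here (none of its changes turn any other segment into d), so the proto-segment is *d.
Position 1: Dotore has h, Dodil has s. Taking the neighbouring segments as reconstructed: Dotore h could go back to *s or *h; Dodil s can only go back to *s — the one source consistent with every daughter is *s.
Continuing position by position gives *sodeg; check it forward:
Dotore: *sodeg
  sodeg (rule 1 does not apply)
  sodeg → hodeg   [debuccalisation]
  hodeg → hudeg   [vowel merger]
  giving Dotore hudeg.
Dodil: start from *sodeg.
  rule 1: no change — sodeg
  rule 2 (intervocalic lenition): sodeg → sozeg
  rule 3 (final devoicing): sozeg → sozek
  ⇒ Dodil sozek
*sodeg is the unique common source.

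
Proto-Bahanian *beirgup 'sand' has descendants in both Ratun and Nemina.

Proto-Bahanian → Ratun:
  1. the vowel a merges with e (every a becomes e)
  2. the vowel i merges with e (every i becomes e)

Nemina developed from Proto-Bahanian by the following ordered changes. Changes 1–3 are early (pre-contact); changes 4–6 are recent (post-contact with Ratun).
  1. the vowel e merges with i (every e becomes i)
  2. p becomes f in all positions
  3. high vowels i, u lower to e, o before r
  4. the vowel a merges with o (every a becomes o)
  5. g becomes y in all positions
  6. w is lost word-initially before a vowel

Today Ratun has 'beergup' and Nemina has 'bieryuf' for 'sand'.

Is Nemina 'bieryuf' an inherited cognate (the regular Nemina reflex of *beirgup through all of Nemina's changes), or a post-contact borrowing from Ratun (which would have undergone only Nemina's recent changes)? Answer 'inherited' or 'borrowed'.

If inherited, *beirgup would pass through all of Nemina's changes:
Nemina: *beirgup
  beirgup → biirgup   [vowel merger]
  biirgup → biirguf   [unconditioned shift]
  biirguf → bierguf   [pre-rhotic lowering]
  bierguf (rule 4 does not apply)
  bierguf → bieryuf   [unconditioned shift]
  bieryuf (rule 6 does not apply)
  giving Nemina bieryuf.
If borrowed from Ratun 'beergup' after the early changes, it would undergo only the recent ones:
  rule 4 (vowel merger): no change (beergup)
  rule 5 (unconditioned shift): beergup → beeryup
  rule 6 (glide loss): no change (beeryup)
  ⇒ as a loan: beeryup
Nemina 'bieryuf' matches the inherited outcome exactly, so it is an inherited cognate, not a loan.

inherited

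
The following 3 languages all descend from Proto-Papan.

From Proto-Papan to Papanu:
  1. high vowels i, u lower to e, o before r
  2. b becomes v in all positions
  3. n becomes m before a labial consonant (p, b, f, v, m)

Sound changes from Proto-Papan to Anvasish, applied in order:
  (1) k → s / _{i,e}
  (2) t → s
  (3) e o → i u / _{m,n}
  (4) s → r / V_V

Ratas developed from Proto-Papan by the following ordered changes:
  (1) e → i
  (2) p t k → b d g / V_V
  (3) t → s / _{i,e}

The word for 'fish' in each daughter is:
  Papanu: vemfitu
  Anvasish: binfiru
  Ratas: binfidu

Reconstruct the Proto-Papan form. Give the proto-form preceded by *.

Position 6: Papanu has t, Anvasish has r, Ratas has d. Papanu preserves t here (none of its changes turn any other segment into t), so the proto-segment is *t.
Position 2: Papanu has e, Anvasish has i, Ratas has i. Taking the neighbouring segments as reconstructed: Papanu e can only go back to *e; Anvasish i could go back to *e or *i; Ratas i could go back to *e or *i — the one source consistent with every daughter is *e.
Position 1: Papanu has v, Anvasish has b, Ratas has b. Anvasish preserves b here (none of its changes turn any other segment into b), so the proto-segment is *b.
Verify the candidate proto-form against each daughter:
Papanu: start from *benfitu.
  rule 1: no change — benfitu
  rule 2 (unconditioned shift): benfitu → venfitu
  rule 3 (nasal place assimilation): venfitu → vemfitu
  ⇒ Papanu vemfitu
Anvasish: start from *benfitu.
  rule 1: no change — benfitu
  rule 2 (unconditioned shift): benfitu → benfisu
  rule 3 (pre-nasal raising): benfisu → binfisu
  rule 4 (rhotacism): binfisu → binfiru
  ⇒ Anvasish binfiru
Ratas: *benfitu
  benfitu → binfitu   [vowel merger]
  binfitu → binfidu   [intervocalic voicing]
  binfidu (rule 3 does not apply)
  giving Ratas binfidu.
Only *benfitu yields all of Papanu vemfitu, Anvasish binfiru, Ratas binfidu.

*benfitu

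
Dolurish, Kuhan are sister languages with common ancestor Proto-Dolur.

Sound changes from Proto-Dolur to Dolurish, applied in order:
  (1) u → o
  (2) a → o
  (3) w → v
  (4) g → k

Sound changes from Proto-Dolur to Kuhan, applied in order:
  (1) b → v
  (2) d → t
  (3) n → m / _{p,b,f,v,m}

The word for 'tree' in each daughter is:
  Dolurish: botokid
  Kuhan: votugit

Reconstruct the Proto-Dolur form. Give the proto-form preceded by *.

*botugid

Position 7: Dolurish has d, Kuhan has t. Dolurish preserves d here (none of its changes turn any other segment into d), so the proto-segment is *d.
Position 4: Dolurish has o, Kuhan has u. Kuhan preserves u here (none of its changes turn any other segment into u), so the proto-segment is *u.
Continuing position by position gives *botugid; check it forward:
Dolurish: *botugid > botogid > botokid  (by vowel merger, unconditioned shift)
Kuhan: start from *botugid.
  rule 1 (unconditioned shift): botugid → votugid
  rule 2 (unconditioned shift): votugid → votugit
  rule 3: no change — votugit
  ⇒ Kuhan votugit
*botugid is the unique common source.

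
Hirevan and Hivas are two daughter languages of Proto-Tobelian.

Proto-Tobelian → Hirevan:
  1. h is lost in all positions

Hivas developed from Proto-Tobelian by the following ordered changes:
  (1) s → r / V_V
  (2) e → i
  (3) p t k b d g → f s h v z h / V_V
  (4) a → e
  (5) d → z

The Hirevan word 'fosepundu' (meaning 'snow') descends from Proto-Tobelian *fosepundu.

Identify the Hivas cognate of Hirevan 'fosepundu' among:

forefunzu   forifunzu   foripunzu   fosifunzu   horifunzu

forifunzu

Hivas: start from *fosepundu.
  rule 1 (rhotacism): fosepundu → forepundu
  rule 2 (vowel merger): forepundu → foripundu
  rule 3 (intervocalic lenition): foripundu → forifundu
  rule 4: no change — forifundu
  rule 5 (unconditioned shift): forifundu → forifunzu
  ⇒ Hivas forifunzu
Among the options, 'forifunzu' alone shows every Hivas change applied in order.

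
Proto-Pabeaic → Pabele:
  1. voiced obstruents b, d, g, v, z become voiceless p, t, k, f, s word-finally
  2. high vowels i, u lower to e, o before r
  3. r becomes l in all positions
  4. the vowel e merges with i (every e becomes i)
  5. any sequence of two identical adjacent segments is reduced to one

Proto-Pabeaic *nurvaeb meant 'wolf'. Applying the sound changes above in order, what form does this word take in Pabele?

nolvaip

Pabele: start from *nurvaeb.
  rule 1 (final devoicing): nurvaeb → nurvaep
  rule 2 (pre-rhotic lowering): nurvaep → norvaep
  rule 3 (unconditioned shift): norvaep → nolvaep
  rule 4 (vowel merger): nolvaep → nolvaip
  rule 5: no change — nolvaip
  ⇒ Pabele nolvaip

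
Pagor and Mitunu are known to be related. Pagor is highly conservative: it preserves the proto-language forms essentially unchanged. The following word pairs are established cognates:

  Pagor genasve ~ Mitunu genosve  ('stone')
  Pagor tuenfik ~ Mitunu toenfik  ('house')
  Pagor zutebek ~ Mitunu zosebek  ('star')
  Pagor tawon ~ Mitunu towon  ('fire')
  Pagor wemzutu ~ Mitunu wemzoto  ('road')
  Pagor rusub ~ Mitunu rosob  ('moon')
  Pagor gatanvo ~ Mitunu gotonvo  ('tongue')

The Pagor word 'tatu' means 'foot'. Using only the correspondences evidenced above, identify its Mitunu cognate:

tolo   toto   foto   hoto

toto

genasve ~ genosve, tawon ~ towon — Pagor a corresponds to Mitunu o after a consonant, before a consonant other than r, m, n, p, b, f, v.
wemzutu ~ wemzoto — Pagor u corresponds to Mitunu o word-finally.
Applying these to Pagor 'tatu':
  tatu → totu   (a→o after a consonant, before a consonant other than r, m, n, p, b, f, v)
  totu → toto   (u→o word-finally)
So the Mitunu cognate is 'toto'.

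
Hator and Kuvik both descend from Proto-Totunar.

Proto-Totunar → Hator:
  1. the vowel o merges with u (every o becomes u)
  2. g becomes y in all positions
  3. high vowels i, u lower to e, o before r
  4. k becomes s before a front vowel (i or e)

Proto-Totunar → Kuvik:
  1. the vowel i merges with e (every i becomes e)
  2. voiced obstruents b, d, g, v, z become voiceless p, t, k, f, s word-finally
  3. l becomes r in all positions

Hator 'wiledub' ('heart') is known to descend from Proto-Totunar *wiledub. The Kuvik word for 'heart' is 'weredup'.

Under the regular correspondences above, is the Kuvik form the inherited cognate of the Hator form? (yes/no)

Derive the expected Kuvik reflex of *wiledub:
Kuvik: *wiledub
  wiledub → weledub   [vowel merger]
  weledub → weledup   [final devoicing]
  weledup → weredup   [unconditioned shift]
  giving Kuvik weredup.
Kuvik 'weredup' matches the regular reflex exactly, so the pair is cognate.

yes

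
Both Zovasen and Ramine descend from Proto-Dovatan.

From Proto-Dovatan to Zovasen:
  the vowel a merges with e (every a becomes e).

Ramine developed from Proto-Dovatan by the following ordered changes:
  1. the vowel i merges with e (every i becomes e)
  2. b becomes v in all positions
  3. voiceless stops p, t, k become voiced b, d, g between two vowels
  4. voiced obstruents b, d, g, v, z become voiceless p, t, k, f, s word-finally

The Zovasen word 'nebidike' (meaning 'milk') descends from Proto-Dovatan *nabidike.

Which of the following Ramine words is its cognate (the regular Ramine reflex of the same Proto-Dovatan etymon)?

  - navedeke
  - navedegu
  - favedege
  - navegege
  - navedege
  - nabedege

navedege

Ramine: *nabidike
  nabidike → nabedeke   [vowel merger]
  nabedeke → navedeke   [unconditioned shift]
  navedeke → navedege   [intervocalic voicing]
  navedege (rule 4 does not apply)
  giving Ramine navedege.
The other candidates each miss or misapply at least one Ramine change.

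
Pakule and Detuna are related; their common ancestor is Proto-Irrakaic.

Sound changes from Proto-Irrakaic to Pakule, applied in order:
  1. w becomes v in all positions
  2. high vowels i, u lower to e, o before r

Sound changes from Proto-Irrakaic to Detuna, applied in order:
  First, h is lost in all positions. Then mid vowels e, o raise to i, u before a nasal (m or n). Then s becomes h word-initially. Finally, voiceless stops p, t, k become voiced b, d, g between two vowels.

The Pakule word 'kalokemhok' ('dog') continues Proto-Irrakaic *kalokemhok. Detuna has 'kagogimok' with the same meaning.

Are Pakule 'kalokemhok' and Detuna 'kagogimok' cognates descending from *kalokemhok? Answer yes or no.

no

Derive the expected Detuna reflex of *kalokemhok:
Detuna: start from *kalokemhok.
  rule 1 (h-loss): kalokemhok → kalokemok
  rule 2 (pre-nasal raising): kalokemok → kalokimok
  rule 3: no change — kalokimok
  rule 4 (intervocalic voicing): kalokimok → kalogimok
  ⇒ Detuna kalogimok
The regular Detuna reflex would be 'kalogimok', but the attested form is 'kagogimok'. The correspondence is irregular, so they are not cognates (the Detuna form has a different source).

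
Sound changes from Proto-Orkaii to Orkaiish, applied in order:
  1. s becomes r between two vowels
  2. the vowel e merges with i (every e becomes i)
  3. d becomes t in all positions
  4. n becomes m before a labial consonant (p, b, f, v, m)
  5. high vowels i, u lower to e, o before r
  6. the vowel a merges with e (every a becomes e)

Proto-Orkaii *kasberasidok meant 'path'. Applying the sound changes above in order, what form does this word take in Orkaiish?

Orkaiish: start from *kasberasidok.
  rule 1 (rhotacism): kasberasidok → kasberaridok
  rule 2 (vowel merger): kasberaridok → kasbiraridok
  rule 3 (unconditioned shift): kasbiraridok → kasbiraritok
  rule 4: no change — kasbiraritok
  rule 5 (pre-rhotic lowering): kasbiraritok → kasberaritok
  rule 6 (vowel merger): kasberaritok → kesbereritok
  ⇒ Orkaiish kesbereritok

kesbereritok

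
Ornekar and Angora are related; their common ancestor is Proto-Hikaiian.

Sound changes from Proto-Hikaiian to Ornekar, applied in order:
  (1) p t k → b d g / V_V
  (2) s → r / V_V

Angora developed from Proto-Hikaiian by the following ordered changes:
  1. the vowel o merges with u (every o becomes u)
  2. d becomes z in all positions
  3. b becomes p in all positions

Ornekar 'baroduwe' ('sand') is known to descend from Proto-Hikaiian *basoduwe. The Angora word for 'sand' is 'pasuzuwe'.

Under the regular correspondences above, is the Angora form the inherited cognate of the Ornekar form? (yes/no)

yes

Derive the expected Angora reflex of *basoduwe:
Angora: *basoduwe > basuduwe > basuzuwe > pasuzuwe  (by vowel merger, unconditioned shift, unconditioned shift)
Angora 'pasuzuwe' matches the regular reflex exactly, so the pair is cognate.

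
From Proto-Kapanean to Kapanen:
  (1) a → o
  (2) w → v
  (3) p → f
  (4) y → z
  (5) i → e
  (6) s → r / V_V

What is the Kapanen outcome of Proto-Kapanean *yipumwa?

Kapanen: *yipumwa
  yipumwa → yipumwo   [vowel merger]
  yipumwo → yipumvo   [unconditioned shift]
  yipumvo → yifumvo   [unconditioned shift]
  yifumvo → zifumvo   [unconditioned shift]
  zifumvo → zefumvo   [vowel merger]
  zefumvo (rule 6 does not apply)
  giving Kapanen zefumvo.

zefumvo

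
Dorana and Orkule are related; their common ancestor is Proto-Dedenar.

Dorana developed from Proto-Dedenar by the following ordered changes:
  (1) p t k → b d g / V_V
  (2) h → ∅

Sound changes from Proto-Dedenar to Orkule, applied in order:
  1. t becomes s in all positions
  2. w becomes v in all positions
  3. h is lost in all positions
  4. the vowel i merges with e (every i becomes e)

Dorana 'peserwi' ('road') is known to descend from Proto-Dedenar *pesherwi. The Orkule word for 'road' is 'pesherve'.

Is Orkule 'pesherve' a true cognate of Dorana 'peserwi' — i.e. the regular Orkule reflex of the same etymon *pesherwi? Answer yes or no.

no

Derive the expected Orkule reflex of *pesherwi:
Orkule: *pesherwi > peshervi > peservi > peserve  (by unconditioned shift, h-loss, vowel merger)
The regular Orkule reflex would be 'peserve', but the attested form is 'pesherve'. The correspondence is irregular, so they are not cognates (the Orkule form has a different source).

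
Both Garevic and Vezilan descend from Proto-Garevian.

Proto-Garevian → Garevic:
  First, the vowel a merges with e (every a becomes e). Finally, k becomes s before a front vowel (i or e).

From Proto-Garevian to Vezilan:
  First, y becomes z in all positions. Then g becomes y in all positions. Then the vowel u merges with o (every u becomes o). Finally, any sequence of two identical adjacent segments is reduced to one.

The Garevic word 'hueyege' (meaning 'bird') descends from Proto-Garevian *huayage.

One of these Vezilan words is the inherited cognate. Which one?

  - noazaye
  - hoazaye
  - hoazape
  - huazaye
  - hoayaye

hoazaye

Vezilan: *huayage > huazage > huazaye > hoazaye  (by unconditioned shift, unconditioned shift, vowel merger)
Among the options, 'hoazaye' alone shows every Vezilan change applied in order.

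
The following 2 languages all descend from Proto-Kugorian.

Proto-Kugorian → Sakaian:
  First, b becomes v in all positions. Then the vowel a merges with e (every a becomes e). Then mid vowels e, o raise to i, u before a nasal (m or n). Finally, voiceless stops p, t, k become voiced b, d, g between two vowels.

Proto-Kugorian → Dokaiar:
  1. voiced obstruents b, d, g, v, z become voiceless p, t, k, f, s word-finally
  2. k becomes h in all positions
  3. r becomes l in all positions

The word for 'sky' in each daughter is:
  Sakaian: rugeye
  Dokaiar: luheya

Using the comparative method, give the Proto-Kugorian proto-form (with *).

*rukeya

Position 1: Sakaian has r, Dokaiar has l. Sakaian preserves r here (none of its changes turn any other segment into r), so the proto-segment is *r.
Position 6: Sakaian has e, Dokaiar has a. Dokaiar preserves a here (none of its changes turn any other segment into a), so the proto-segment is *a.
Position 3: Sakaian has g, Dokaiar has h. Taking the neighbouring segments as reconstructed: Sakaian g could go back to *k or *g; Dokaiar h could go back to *k or *h — the one source consistent with every daughter is *k.
This points to *rukeya. Verify forward in each daughter:
Sakaian: *rukeya > rukeye > rugeye  (by vowel merger, intervocalic voicing)
Dokaiar: start from *rukeya.
  rule 1: no change — rukeya
  rule 2 (unconditioned shift): rukeya → ruheya
  rule 3 (unconditioned shift): ruheya → luheya
  ⇒ Dokaiar luheya
*rukeya is the unique common source.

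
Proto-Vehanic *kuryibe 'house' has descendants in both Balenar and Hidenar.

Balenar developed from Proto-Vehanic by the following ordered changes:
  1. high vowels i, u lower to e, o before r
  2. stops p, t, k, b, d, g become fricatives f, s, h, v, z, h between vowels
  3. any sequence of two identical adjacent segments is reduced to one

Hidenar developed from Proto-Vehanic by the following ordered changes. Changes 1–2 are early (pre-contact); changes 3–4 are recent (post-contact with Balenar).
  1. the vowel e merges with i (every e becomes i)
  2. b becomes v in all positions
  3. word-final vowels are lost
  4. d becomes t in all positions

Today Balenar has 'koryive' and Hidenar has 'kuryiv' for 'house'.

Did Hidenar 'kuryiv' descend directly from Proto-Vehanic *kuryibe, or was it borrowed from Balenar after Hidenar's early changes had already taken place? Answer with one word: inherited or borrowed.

inherited

If inherited, *kuryibe would pass through all of Hidenar's changes:
Hidenar: *kuryibe
  kuryibe → kuryibi   [vowel merger]
  kuryibi → kuryivi   [unconditioned shift]
  kuryivi → kuryiv   [apocope]
  kuryiv (rule 4 does not apply)
  giving Hidenar kuryiv.
If borrowed from Balenar 'koryive' after the early changes, it would undergo only the recent ones:
  rule 3 (apocope): koryive → koryiv
  rule 4 (unconditioned shift): no change (koryiv)
  ⇒ as a loan: koryiv
Hidenar 'kuryiv' matches the inherited outcome exactly, so it is an inherited cognate, not a loan.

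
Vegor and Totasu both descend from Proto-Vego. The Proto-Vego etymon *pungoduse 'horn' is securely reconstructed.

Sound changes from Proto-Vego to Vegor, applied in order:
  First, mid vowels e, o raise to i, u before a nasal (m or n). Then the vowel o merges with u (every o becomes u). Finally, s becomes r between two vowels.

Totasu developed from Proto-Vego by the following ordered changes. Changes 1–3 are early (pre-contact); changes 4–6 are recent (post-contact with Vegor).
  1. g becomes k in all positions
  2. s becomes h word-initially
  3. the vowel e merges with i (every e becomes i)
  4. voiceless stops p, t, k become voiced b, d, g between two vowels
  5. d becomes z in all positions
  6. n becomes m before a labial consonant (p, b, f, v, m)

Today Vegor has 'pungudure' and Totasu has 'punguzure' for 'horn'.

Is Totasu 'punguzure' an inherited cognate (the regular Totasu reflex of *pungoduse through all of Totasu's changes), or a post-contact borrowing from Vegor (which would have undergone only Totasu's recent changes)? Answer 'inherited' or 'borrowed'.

borrowed

If inherited, *pungoduse would pass through all of Totasu's changes:
Totasu: start from *pungoduse.
  rule 1 (unconditioned shift): pungoduse → punkoduse
  rule 2: no change — punkoduse
  rule 3 (vowel merger): punkoduse → punkodusi
  rule 4: no change — punkodusi
  rule 5 (unconditioned shift): punkodusi → punkozusi
  rule 6: no change — punkozusi
  ⇒ Totasu punkozusi
If borrowed from Vegor 'pungudure' after the early changes, it would undergo only the recent ones:
  rule 4 (intervocalic voicing): no change (pungudure)
  rule 5 (unconditioned shift): pungudure → punguzure
  rule 6 (nasal place assimilation): no change (punguzure)
  ⇒ as a loan: punguzure
Totasu 'punguzure' matches the loan outcome 'punguzure', not the inherited 'punkozusi' — it skipped the early Totasu changes, so it was borrowed from Vegor.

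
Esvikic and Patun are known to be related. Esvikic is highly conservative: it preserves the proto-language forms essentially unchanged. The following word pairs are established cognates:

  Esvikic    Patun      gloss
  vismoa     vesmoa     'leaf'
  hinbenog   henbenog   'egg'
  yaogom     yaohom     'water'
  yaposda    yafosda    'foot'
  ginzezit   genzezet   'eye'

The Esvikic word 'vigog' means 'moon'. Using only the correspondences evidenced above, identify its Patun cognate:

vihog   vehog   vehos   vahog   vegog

vismoa ~ vesmoa, ginzezit ~ genzezet — Esvikic i corresponds to Patun e after a consonant, before a consonant other than r, m, n, p, b, f, v.
yaogom ~ yaohom — Esvikic g corresponds to Patun h between vowels (before a back vowel).
Applying these to Esvikic 'vigog':
  vigog → vegog   (i→e after a consonant, before a consonant other than r, m, n, p, b, f, v)
  vegog → vehog   (g→h between vowels (before a back vowel))
So the Patun cognate is 'vehog'.

vehog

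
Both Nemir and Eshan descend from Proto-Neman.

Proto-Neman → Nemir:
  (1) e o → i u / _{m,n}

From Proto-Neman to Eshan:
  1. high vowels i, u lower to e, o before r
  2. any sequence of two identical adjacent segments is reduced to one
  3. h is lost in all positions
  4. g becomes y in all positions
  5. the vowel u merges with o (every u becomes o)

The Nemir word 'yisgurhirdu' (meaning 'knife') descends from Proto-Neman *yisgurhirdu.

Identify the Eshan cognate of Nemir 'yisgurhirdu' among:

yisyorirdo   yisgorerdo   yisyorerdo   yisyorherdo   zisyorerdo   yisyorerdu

yisyorerdo

Eshan: *yisgurhirdu
  yisgurhirdu → yisgorherdu   [pre-rhotic lowering]
  yisgorherdu (rule 2 does not apply)
  yisgorherdu → yisgorerdu   [h-loss]
  yisgorerdu → yisyorerdu   [unconditioned shift]
  yisyorerdu → yisyorerdo   [vowel merger]
  giving Eshan yisyorerdo.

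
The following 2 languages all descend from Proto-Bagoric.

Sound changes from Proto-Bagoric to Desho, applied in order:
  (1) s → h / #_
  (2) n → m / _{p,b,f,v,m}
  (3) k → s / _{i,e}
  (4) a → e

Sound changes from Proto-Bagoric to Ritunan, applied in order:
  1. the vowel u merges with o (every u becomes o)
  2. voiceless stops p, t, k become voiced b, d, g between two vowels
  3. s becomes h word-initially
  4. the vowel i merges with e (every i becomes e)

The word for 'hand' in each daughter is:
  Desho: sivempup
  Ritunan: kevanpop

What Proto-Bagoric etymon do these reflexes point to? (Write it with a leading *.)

Position 1: Desho has s, Ritunan has k. Ritunan preserves k here (none of its changes turn any other segment into k), so the proto-segment is *k.
Position 5: Desho has m, Ritunan has n. Ritunan preserves n here (none of its changes turn any other segment into n), so the proto-segment is *n.
Position 7: Desho has u, Ritunan has o. Desho preserves u here (none of its changes turn any other segment into u), so the proto-segment is *u.
This points to *kivanpup. Verify forward in each daughter:
Desho: start from *kivanpup.
  rule 1: no change — kivanpup
  rule 2 (nasal place assimilation): kivanpup → kivampup
  rule 3 (palatalisation): kivampup → sivampup
  rule 4 (vowel merger): sivampup → sivempup
  ⇒ Desho sivempup
Ritunan: *kivanpup > kivanpop > kevanpop  (by vowel merger, vowel merger)
*kivanpup is the unique common source.

*kivanpup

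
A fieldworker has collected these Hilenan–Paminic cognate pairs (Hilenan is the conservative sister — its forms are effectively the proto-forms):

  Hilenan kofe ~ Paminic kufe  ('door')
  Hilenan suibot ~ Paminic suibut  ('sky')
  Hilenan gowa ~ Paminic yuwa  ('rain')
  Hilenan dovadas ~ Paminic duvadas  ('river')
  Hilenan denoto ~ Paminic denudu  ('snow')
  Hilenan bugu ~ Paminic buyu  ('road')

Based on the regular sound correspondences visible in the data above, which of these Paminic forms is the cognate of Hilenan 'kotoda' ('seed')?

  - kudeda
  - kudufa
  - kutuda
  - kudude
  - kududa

suibot ~ suibut, gowa ~ yuwa — Hilenan o corresponds to Paminic u after a consonant, before a consonant other than r, m, n, p, b, f, v.
denoto ~ denudu — Hilenan t corresponds to Paminic d between vowels (before a back vowel).
Applying these to Hilenan 'kotoda':
  kotoda → kutoda   (o→u after a consonant, before a consonant other than r, m, n, p, b, f, v)
  kutoda → kudoda   (t→d between vowels (before a back vowel))
  kudoda → kududa   (o→u after a consonant, before a consonant other than r, m, n, p, b, f, v)
So the Paminic cognate is 'kududa'.

kududa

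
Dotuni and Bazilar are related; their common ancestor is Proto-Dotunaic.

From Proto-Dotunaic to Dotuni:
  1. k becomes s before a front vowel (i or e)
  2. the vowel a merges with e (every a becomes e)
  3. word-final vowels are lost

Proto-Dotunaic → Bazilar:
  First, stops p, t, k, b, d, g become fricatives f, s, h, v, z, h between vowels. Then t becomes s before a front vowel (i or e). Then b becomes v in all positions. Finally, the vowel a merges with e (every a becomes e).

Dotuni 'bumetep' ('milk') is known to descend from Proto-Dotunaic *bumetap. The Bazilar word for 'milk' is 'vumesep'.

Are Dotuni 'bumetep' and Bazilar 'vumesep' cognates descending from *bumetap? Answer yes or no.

Derive the expected Bazilar reflex of *bumetap:
Bazilar: *bumetap
  bumetap → bumesap   [intervocalic lenition]
  bumesap (rule 2 does not apply)
  bumesap → vumesap   [unconditioned shift]
  vumesap → vumesep   [vowel merger]
  giving Bazilar vumesep.
Bazilar 'vumesep' matches the regular reflex exactly, so the pair is cognate.

yes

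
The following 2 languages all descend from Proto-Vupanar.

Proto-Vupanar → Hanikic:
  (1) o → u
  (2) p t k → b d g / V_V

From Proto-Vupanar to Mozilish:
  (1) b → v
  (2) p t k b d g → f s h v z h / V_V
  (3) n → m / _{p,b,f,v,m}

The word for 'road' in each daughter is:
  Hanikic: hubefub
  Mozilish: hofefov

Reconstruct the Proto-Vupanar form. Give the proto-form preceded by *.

Position 2: Hanikic has u, Mozilish has o. Mozilish preserves o here (none of its changes turn any other segment into o), so the proto-segment is *o.
Position 3: Hanikic has b, Mozilish has f. Taking the neighbouring segments as reconstructed: Hanikic b could go back to *p or *b; Mozilish f could go back to *p or *f — the one source consistent with every daughter is *p.
Verify the candidate proto-form against each daughter:
Hanikic: start from *hopefob.
  rule 1 (vowel merger): hopefob → hupefub
  rule 2 (intervocalic voicing): hupefub → hubefub
  ⇒ Hanikic hubefub
Mozilish: *hopefob
  hopefob → hopefov   [unconditioned shift]
  hopefov → hofefov   [intervocalic lenition]
  hofefov (rule 3 does not apply)
  giving Mozilish hofefov.
No other proto-form is consistent with every reflex, so the reconstruction is *hopefob.

*hopefob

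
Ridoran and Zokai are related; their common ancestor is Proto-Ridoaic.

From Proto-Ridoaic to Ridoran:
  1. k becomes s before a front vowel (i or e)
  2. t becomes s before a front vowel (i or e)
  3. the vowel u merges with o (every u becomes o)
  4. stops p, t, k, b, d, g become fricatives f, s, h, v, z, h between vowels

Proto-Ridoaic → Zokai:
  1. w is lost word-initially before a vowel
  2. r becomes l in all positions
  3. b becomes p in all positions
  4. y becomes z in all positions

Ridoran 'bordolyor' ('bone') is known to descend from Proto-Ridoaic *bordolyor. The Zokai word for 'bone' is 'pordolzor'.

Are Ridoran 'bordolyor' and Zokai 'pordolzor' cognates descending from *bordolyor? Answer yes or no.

no

Derive the expected Zokai reflex of *bordolyor:
Zokai: *bordolyor
  bordolyor (rule 1 does not apply)
  bordolyor → boldolyol   [unconditioned shift]
  boldolyol → poldolyol   [unconditioned shift]
  poldolyol → poldolzol   [unconditioned shift]
  giving Zokai poldolzol.
The regular Zokai reflex would be 'poldolzol', but the attested form is 'pordolzor'. The correspondence is irregular, so they are not cognates (the Zokai form has a different source).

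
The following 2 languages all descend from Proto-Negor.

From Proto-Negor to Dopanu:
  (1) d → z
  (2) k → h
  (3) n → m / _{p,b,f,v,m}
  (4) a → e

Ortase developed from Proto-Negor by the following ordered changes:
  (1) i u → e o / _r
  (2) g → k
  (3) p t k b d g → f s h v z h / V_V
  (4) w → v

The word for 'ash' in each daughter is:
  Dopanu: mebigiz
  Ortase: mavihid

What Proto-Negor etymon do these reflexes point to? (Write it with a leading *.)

*mabigid

Position 2: Dopanu has e, Ortase has a. Ortase preserves a here (none of its changes turn any other segment into a), so the proto-segment is *a.
Position 5: Dopanu has g, Ortase has h. Dopanu preserves g here (none of its changes turn any other segment into g), so the proto-segment is *g.
Position 7: Dopanu has z, Ortase has d. Ortase preserves d here (none of its changes turn any other segment into d), so the proto-segment is *d.
This points to *mabigid. Verify forward in each daughter:
Dopanu: *mabigid
  mabigid → mabigiz   [unconditioned shift]
  mabigiz (rule 2 does not apply)
  mabigiz (rule 3 does not apply)
  mabigiz → mebigiz   [vowel merger]
  giving Dopanu mebigiz.
Ortase: *mabigid > mabikid > mavihid  (by unconditioned shift, intervocalic lenition)
No other proto-form is consistent with every reflex, so the reconstruction is *mabigid.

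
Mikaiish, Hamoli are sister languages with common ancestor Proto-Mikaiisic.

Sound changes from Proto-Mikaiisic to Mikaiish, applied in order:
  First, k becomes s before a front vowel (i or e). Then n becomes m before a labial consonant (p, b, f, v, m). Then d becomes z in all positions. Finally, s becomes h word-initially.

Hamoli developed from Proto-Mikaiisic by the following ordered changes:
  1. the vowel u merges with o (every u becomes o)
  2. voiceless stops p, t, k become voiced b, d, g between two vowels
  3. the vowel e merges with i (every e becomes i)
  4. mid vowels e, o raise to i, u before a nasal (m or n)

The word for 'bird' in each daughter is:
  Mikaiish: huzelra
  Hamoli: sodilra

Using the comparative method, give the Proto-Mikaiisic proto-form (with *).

*sudelra

Position 3: Mikaiish has z, Hamoli has d. Taking the neighbouring segments as reconstructed: Mikaiish z could go back to *d or *z; Hamoli d could go back to *t or *d — the one source consistent with every daughter is *d.
Position 1: Mikaiish has h, Hamoli has s. Hamoli preserves s here (none of its changes turn any other segment into s), so the proto-segment is *s.
Verify the candidate proto-form against each daughter:
Mikaiish: start from *sudelra.
  rule 1: no change — sudelra
  rule 2: no change — sudelra
  rule 3 (unconditioned shift): sudelra → suzelra
  rule 4 (debuccalisation): suzelra → huzelra
  ⇒ Mikaiish huzelra
Hamoli: start from *sudelra.
  rule 1 (vowel merger): sudelra → sodelra
  rule 2: no change — sodelra
  rule 3 (vowel merger): sodelra → sodilra
  rule 4: no change — sodilra
  ⇒ Hamoli sodilra
Only *sudelra yields all of Mikaiish huzelra, Hamoli sodilra.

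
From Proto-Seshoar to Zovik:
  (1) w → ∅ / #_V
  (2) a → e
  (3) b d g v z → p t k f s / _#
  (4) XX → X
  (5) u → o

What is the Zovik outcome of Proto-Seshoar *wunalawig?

onelewik

Zovik: *wunalawig > unalawig > unelewig > unelewik > onelewik  (by glide loss, vowel merger, final devoicing, vowel merger)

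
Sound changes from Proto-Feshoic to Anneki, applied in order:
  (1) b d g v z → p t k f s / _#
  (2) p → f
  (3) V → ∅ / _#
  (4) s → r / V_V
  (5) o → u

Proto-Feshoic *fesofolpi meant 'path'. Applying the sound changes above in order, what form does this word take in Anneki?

ferufulf

Anneki: start from *fesofolpi.
  rule 1: no change — fesofolpi
  rule 2 (unconditioned shift): fesofolpi → fesofolfi
  rule 3 (apocope): fesofolfi → fesofolf
  rule 4 (rhotacism): fesofolf → ferofolf
  rule 5 (vowel merger): ferofolf → ferufulf
  ⇒ Anneki ferufulf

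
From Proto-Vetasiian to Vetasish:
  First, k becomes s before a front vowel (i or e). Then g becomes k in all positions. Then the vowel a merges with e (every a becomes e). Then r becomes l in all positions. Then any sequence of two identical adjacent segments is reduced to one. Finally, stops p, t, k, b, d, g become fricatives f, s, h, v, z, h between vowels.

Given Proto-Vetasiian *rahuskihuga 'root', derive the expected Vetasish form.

lehusihuhe

Vetasish: *rahuskihuga > rahussihuga > rahussihuka > rehussihuke > lehussihuke > lehusihuke > lehusihuhe  (by palatalisation, unconditioned shift, vowel merger, unconditioned shift, degemination, intervocalic lenition)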